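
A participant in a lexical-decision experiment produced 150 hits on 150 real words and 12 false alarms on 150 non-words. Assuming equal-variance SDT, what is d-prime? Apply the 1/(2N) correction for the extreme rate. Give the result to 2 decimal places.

The hit rate is 150/150 = 1, so apply the 1/(2N) correction: H → 1 − 1/(2·150) = 0.99667.
z(H) = z(0.99667) = 2.713
z(FA) = z(0.08000) = -1.405
d' = 2.713 − (-1.405) = 4.118

d-prime = 4.12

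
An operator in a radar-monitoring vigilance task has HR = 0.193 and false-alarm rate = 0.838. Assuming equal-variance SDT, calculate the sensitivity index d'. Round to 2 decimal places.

d' = -1.85

Φ⁻¹(H) = Φ⁻¹(0.193) = -0.8669
Φ⁻¹(FA) = Φ⁻¹(0.838) = 0.9863
d' = z(H) − z(FA) = -0.8669 − 0.9863 = -1.8532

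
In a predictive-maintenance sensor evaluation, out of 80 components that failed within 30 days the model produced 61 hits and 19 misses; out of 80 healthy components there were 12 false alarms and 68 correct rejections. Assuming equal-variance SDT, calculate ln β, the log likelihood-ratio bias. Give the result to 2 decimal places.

ln β = 0.28

H = 61/80 = 0.7625
FA = 12/80 = 0.1500
Φ⁻¹(H) = 0.714
Φ⁻¹(FA) = -1.036
ln β = −½·[z(H)² − z(FA)²] = −0.5 × (0.510 − 1.073) = 0.2815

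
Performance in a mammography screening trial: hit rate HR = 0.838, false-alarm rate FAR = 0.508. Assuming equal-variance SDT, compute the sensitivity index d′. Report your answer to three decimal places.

d′ = 0.966

z(H) = 0.9863
z(FA) = 0.0201
d' = z(H) − z(FA) = 0.9863 − 0.0201 = 0.9662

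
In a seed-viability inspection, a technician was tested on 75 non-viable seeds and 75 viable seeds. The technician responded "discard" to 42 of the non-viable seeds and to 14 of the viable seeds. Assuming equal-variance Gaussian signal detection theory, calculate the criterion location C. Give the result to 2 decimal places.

C = 0.37

H = 42/75 = 0.5600
FA = 14/75 = 0.1867
z(H) = 0.151
z(FA) = -0.890
c = −½·[z(H) + z(FA)] = −0.5 × (0.151 + (-0.890)) = 0.3695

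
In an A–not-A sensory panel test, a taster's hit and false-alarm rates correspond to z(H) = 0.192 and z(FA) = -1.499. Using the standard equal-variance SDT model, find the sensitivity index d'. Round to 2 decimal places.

d' = z(H) − z(FA) = 0.192 − (-1.499) = 1.691

d' = 1.69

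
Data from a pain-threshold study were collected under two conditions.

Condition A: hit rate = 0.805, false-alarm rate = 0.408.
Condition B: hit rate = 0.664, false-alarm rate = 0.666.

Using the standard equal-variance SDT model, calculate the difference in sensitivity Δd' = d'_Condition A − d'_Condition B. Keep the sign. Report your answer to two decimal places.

Condition A: z(0.805) = 0.860, z(0.408) = -0.233, d' = 1.093
Condition B: z(0.664) = 0.423, z(0.666) = 0.429, d' = -0.006
Δd' = d'_Condition A − d'_Condition B = 1.093 − (-0.006) = 1.099
Condition A has the higher sensitivity.

Δd' = 1.10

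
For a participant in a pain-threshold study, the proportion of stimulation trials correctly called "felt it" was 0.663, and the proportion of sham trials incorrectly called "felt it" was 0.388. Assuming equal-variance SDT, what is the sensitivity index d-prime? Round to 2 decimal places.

d-prime = 0.71

z(0.663) = 0.421, z(0.388) = -0.285
d' = z(H) − z(FA) = 0.421 − (-0.285) = 0.706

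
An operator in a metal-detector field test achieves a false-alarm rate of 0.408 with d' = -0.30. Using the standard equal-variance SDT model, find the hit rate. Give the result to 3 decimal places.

z(false-alarm rate) = z(0.408) = -0.2327
z(H) = z(FA) + d' = -0.2327 + (-0.30) = -0.5327
hit rate = Φ(-0.5327) = 0.2971

hit rate = 0.297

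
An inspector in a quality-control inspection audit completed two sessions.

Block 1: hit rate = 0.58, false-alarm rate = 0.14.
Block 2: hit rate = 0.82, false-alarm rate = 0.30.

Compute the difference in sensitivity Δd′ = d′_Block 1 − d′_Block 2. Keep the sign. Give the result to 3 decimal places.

Block 1: z(0.58) = 0.2019, z(0.14) = -1.0803, d' = 1.2822
Block 2: z(0.82) = 0.9154, z(0.30) = -0.5244, d' = 1.4398
Δd' = d'_Block 1 − d'_Block 2 = 1.2822 − 1.4398 = -0.1576
Block 2 has the higher sensitivity.

Δd′ = -0.158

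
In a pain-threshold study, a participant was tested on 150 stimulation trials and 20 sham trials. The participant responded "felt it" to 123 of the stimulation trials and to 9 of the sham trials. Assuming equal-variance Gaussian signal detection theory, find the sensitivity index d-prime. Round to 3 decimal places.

d-prime = 1.041

H = 123/150 = 0.8200
FA = 9/20 = 0.4500
Φ⁻¹(H) = 0.9154
Φ⁻¹(FA) = -0.1257
d' = z(H) − z(FA) = 0.9154 − (-0.1257) = 1.0411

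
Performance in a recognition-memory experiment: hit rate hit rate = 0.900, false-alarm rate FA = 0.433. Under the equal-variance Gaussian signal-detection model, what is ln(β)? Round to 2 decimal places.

ln β = -0.81

Φ⁻¹(0.900) = 1.282, Φ⁻¹(0.433) = -0.169
ln β = −½·[z(H)² − z(FA)²] = −0.5 × (1.644 − 0.029) = -0.8075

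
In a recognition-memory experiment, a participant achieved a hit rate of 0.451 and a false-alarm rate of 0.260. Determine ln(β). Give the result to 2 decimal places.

ln β = 0.20

Φ⁻¹(H) = -0.123
Φ⁻¹(FA) = -0.643
ln β = −½·[z(H)² − z(FA)²] = −0.5 × (0.015 − 0.413) = 0.199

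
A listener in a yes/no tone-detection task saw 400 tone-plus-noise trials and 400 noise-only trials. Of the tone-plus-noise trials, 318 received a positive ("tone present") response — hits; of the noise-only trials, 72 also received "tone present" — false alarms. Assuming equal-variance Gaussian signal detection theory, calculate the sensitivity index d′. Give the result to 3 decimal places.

d′ = 1.739

H = 318/400 = 0.7950
FA = 72/400 = 0.1800
Φ⁻¹(H) = 0.8239
Φ⁻¹(FA) = -0.9154
d' = z(H) − z(FA) = 0.8239 − (-0.9154) = 1.7393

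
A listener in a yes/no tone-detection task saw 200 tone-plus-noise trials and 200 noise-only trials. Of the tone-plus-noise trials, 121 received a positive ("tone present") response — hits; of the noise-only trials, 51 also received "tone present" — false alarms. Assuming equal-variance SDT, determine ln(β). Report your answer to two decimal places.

H = 121/200 = 0.6050
FA = 51/200 = 0.2550
z(H) = 0.266
z(FA) = -0.659
ln β = −½·[z(H)² − z(FA)²] = −0.5 × (0.071 − 0.434) = 0.1815

ln β = 0.18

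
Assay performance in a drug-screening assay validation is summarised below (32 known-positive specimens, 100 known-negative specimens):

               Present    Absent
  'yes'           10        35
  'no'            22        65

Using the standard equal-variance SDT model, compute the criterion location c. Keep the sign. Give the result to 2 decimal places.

H = 10/32 = 0.3125
FA = 35/100 = 0.3500
Φ⁻¹(H) = Φ⁻¹(0.3125) = -0.4888
Φ⁻¹(FA) = Φ⁻¹(0.3500) = -0.3853
c = −½·[z(H) + z(FA)] = −0.5 × (-0.4888 + (-0.3853)) = 0.43705

c = 0.44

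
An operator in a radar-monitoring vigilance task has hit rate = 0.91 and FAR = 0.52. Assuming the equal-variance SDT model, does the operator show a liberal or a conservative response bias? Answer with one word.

liberal

z(H) = 1.341, z(FA) = 0.050
c = −½·(z(H) + z(FA)) = -0.6955
c < 0 → liberal criterion (biased toward responding “yes”).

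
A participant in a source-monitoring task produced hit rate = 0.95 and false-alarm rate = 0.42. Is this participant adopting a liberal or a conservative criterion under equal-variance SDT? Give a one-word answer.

z(H) = 1.645, z(FA) = -0.202
c = −½·(z(H) + z(FA)) = -0.7215
c < 0 → liberal criterion (biased toward responding “yes”).

liberal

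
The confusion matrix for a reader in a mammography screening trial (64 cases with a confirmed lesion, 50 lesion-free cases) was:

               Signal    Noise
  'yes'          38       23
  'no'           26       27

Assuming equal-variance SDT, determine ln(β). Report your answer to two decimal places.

ln β = -0.02

H = 38/64 = 0.5938
FA = 23/50 = 0.4600
Φ⁻¹(H) = Φ⁻¹(0.5938) = 0.237
Φ⁻¹(FA) = Φ⁻¹(0.4600) = -0.100
ln β = −½·[z(H)² − z(FA)²] = −0.5 × (0.056 − 0.010) = -0.023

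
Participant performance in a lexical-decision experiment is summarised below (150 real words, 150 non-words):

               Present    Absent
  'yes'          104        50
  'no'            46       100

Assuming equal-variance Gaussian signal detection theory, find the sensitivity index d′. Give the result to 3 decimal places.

d′ = 0.936

H = 104/150 = 0.6933
FA = 50/150 = 0.3333
Φ⁻¹(H) = Φ⁻¹(0.6933) = 0.5052
Φ⁻¹(FA) = Φ⁻¹(0.3333) = -0.4308
d' = z(H) − z(FA) = 0.5052 − (-0.4308) = 0.9360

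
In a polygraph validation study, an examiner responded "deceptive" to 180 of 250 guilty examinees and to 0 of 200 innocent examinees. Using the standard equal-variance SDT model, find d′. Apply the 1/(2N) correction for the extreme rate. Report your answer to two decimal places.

d′ = 3.39

The false-alarm rate is 0/200 = 0, so apply the 1/(2N) correction: FA → 1/(2·200) = 0.00250.
z(H) = z(0.72000) = 0.583
z(FA) = z(0.00250) = -2.807
d' = 0.583 − (-2.807) = 3.390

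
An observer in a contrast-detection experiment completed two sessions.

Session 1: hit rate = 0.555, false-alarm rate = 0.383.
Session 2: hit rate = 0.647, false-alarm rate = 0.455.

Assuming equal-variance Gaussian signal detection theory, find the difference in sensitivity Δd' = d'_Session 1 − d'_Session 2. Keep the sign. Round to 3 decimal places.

Δd' = -0.054

Session 1: z(0.555) = 0.1383, z(0.383) = -0.2976, d' = 0.4359
Session 2: z(0.647) = 0.3772, z(0.455) = -0.1130, d' = 0.4902
Δd' = d'_Session 1 − d'_Session 2 = 0.4359 − 0.4902 = -0.0543
Session 2 has the higher sensitivity.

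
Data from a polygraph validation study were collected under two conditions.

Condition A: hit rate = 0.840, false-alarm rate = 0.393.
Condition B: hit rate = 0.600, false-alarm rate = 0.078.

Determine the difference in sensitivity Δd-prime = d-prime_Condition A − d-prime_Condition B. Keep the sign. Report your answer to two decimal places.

Δd-prime = -0.41

Condition A: z(0.840) = 0.994, z(0.393) = -0.272, d' = 1.266
Condition B: z(0.600) = 0.253, z(0.078) = -1.419, d' = 1.672
Δd' = d'_Condition A − d'_Condition B = 1.266 − 1.672 = -0.406
Condition B has the higher sensitivity.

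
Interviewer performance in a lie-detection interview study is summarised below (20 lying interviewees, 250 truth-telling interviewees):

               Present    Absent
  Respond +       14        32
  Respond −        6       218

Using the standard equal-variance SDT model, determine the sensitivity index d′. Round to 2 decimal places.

d′ = 1.66

H = 14/20 = 0.7000
FA = 32/250 = 0.1280
z(H) = z(0.7000) = 0.5244
z(FA) = z(0.1280) = -1.1359
d' = z(H) − z(FA) = 0.5244 − (-1.1359) = 1.6603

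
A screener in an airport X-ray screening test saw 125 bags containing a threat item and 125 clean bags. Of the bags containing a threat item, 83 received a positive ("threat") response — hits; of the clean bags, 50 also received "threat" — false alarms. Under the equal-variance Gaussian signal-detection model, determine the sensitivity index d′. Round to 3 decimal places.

H = 83/125 = 0.6640
FA = 50/125 = 0.4000
Φ⁻¹(H) = Φ⁻¹(0.6640) = 0.4234
Φ⁻¹(FA) = Φ⁻¹(0.4000) = -0.2533
d' = z(H) − z(FA) = 0.4234 − (-0.2533) = 0.6767

d′ = 0.677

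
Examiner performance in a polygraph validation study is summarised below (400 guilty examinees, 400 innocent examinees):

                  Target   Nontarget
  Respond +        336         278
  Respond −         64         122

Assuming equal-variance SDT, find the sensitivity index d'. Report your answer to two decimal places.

H = 336/400 = 0.8400
FA = 278/400 = 0.6950
z(0.8400) = 0.994, z(0.6950) = 0.510
d' = z(H) − z(FA) = 0.994 − 0.510 = 0.484

d' = 0.48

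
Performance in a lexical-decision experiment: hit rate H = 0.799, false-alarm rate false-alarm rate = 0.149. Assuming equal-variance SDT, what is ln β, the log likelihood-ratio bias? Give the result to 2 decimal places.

ln β = 0.19

z(H) = z(0.799) = 0.838
z(FA) = z(0.149) = -1.041
ln β = −½·[z(H)² − z(FA)²] = −0.5 × (0.702 − 1.084) = 0.191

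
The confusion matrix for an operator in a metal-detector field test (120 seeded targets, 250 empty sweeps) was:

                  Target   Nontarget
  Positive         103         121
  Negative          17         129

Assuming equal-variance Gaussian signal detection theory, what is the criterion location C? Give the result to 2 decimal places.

C = -0.52

H = 103/120 = 0.8583
FA = 121/250 = 0.4840
z(H) = 1.073
z(FA) = -0.040
c = −½·[z(H) + z(FA)] = −0.5 × (1.073 + (-0.040)) = -0.5165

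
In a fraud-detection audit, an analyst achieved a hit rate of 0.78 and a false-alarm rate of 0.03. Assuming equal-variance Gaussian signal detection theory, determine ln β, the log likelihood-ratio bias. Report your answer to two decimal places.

z(H) = 0.772
z(FA) = -1.881
ln β = −½·[z(H)² − z(FA)²] = −0.5 × (0.596 − 3.538) = 1.471

ln β = 1.47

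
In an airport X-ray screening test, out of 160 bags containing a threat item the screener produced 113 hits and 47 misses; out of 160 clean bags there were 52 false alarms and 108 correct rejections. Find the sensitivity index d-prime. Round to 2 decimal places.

H = 113/160 = 0.7063
FA = 52/160 = 0.3250
Φ⁻¹(H) = Φ⁻¹(0.7063) = 0.5426
Φ⁻¹(FA) = Φ⁻¹(0.3250) = -0.4538
d' = z(H) − z(FA) = 0.5426 − (-0.4538) = 0.9964

d-prime = 1.00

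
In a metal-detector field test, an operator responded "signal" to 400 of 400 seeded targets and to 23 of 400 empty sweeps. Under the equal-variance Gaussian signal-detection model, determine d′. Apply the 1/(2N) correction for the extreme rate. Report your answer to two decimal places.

d′ = 4.60

The hit rate is 400/400 = 1, so apply the 1/(2N) correction: H → 1 − 1/(2·400) = 0.99875.
z(H) = z(0.99875) = 3.023
z(FA) = z(0.05750) = -1.576
d' = 3.023 − (-1.576) = 4.599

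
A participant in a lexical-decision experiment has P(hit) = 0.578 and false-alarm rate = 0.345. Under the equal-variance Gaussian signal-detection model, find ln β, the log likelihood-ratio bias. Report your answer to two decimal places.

ln β = 0.06

z(H) = 0.197
z(FA) = -0.399
ln β = −½·[z(H)² − z(FA)²] = −0.5 × (0.039 − 0.159) = 0.060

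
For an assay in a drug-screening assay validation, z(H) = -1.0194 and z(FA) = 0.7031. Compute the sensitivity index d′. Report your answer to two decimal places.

d′ = -1.72

d' = z(H) − z(FA) = -1.0194 − 0.7031 = -1.7225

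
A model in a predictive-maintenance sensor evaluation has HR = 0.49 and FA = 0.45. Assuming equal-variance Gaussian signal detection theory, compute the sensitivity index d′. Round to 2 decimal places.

d′ = 0.10

Φ⁻¹(H) = -0.025
Φ⁻¹(FA) = -0.126
d' = z(H) − z(FA) = -0.025 − (-0.126) = 0.101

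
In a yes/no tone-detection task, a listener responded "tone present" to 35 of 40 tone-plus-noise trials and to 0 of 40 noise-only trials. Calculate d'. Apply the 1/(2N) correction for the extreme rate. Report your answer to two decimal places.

The false-alarm rate is 0/40 = 0, so apply the 1/(2N) correction: FA → 1/(2·40) = 0.01250.
z(H) = z(0.87500) = 1.150
z(FA) = z(0.01250) = -2.241
d' = 1.150 − (-2.241) = 3.391

d' = 3.39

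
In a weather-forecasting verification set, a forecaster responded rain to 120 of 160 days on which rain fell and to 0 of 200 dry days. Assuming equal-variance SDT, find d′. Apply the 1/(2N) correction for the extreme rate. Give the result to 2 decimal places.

The false-alarm rate is 0/200 = 0, so apply the 1/(2N) correction: FA → 1/(2·200) = 0.00250.
z(H) = z(0.75000) = 0.674
z(FA) = z(0.00250) = -2.807
d' = 0.674 − (-2.807) = 3.481

d′ = 3.48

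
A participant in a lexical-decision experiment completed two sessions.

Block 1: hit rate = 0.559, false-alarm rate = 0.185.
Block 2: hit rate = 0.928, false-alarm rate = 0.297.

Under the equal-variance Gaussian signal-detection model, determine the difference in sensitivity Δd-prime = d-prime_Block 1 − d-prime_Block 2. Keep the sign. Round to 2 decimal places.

Block 1: z(0.559) = 0.148, z(0.185) = -0.896, d' = 1.044
Block 2: z(0.928) = 1.461, z(0.297) = -0.533, d' = 1.994
Δd' = d'_Block 1 − d'_Block 2 = 1.044 − 1.994 = -0.950
Block 2 has the higher sensitivity.

Δd-prime = -0.95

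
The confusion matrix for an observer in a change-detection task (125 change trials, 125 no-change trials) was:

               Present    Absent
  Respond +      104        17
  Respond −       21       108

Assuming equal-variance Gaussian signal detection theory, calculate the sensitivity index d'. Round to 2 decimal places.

H = 104/125 = 0.8320
FA = 17/125 = 0.1360
Φ⁻¹(H) = Φ⁻¹(0.8320) = 0.9621
Φ⁻¹(FA) = Φ⁻¹(0.1360) = -1.0985
d' = z(H) − z(FA) = 0.9621 − (-1.0985) = 2.0606

d' = 2.06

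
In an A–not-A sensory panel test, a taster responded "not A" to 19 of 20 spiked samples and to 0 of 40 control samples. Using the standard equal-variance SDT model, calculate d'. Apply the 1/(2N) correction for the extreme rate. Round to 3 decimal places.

d' = 3.886

The false-alarm rate is 0/40 = 0, so apply the 1/(2N) correction: FA → 1/(2·40) = 0.01250.
z(H) = z(0.95000) = 1.6449
z(FA) = z(0.01250) = -2.2414
d' = 1.6449 − (-2.2414) = 3.8863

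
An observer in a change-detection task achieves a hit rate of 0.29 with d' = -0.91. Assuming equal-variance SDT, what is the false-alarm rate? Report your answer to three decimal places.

false-alarm rate = 0.639

z(hit rate) = z(0.29) = -0.5534
z(FA) = z(H) − d' = -0.5534 − (-0.91) = 0.3566
false-alarm rate = Φ(0.3566) = 0.6393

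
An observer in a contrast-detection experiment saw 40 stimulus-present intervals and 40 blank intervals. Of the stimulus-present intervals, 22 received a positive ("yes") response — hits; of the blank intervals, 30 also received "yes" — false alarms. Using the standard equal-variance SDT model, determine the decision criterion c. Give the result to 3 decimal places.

H = 22/40 = 0.5500
FA = 30/40 = 0.7500
Φ⁻¹(0.5500) = 0.1257, Φ⁻¹(0.7500) = 0.6745
c = −½·[z(H) + z(FA)] = −0.5 × (0.1257 + 0.6745) = -0.4001

c = -0.400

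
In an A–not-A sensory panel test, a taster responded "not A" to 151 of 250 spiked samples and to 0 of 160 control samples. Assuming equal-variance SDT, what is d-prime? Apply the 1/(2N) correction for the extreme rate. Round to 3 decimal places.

The false-alarm rate is 0/160 = 0, so apply the 1/(2N) correction: FA → 1/(2·160) = 0.00313.
z(H) = z(0.60400) = 0.2637
z(FA) = z(0.00313) = -2.7338
d' = 0.2637 − (-2.7338) = 2.9975

d-prime = 2.998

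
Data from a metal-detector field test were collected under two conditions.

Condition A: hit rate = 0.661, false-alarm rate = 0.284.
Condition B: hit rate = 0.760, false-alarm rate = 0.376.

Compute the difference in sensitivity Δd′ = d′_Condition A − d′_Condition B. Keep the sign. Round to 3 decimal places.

Condition A: z(0.661) = 0.4152, z(0.284) = -0.5710, d' = 0.9862
Condition B: z(0.760) = 0.7063, z(0.376) = -0.3160, d' = 1.0223
Δd' = d'_Condition A − d'_Condition B = 0.9862 − 1.0223 = -0.0361
Condition B has the higher sensitivity.

Δd′ = -0.036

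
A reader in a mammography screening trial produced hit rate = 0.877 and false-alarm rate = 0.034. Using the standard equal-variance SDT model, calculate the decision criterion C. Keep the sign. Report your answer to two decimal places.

C = 0.33

z(H) = 1.1601
z(FA) = -1.8250
c = −½·[z(H) + z(FA)] = −0.5 × (1.1601 + (-1.8250)) = 0.33245
c > 0: the reader has a conservative response bias.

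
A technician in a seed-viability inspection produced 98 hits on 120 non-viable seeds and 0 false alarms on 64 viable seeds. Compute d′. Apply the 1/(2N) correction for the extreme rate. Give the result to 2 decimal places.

The false-alarm rate is 0/64 = 0, so apply the 1/(2N) correction: FA → 1/(2·64) = 0.00781.
z(H) = z(0.81667) = 0.903
z(FA) = z(0.00781) = -2.418
d' = 0.903 − (-2.418) = 3.321

d′ = 3.32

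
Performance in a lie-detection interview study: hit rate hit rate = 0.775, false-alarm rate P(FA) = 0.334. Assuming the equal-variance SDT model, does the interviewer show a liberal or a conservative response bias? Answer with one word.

z(H) = 0.755, z(FA) = -0.429
c = −½·(z(H) + z(FA)) = -0.163
c < 0 → liberal criterion (biased toward responding “yes”).

liberal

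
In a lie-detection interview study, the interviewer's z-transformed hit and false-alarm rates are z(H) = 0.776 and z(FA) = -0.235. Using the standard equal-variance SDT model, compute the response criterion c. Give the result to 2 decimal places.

c = −½·[z(H) + z(FA)] = −½·(0.776 + (-0.235)) = -0.2705
c < 0: the interviewer has a liberal response bias.

c = -0.27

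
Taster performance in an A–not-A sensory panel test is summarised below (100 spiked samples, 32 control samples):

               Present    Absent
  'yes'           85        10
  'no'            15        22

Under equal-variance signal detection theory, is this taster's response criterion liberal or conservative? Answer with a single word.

liberal

z(H) = 1.036, z(FA) = -0.489
c = −½·(z(H) + z(FA)) = -0.2735
c < 0 → liberal criterion (biased toward responding “yes”).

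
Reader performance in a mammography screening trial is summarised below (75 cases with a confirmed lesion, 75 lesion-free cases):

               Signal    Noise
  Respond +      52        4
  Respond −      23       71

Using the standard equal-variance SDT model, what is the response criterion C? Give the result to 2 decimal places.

H = 52/75 = 0.6933
FA = 4/75 = 0.0533
z(H) = 0.5052
z(FA) = -1.6137
c = −½·[z(H) + z(FA)] = −0.5 × (0.5052 + (-1.6137)) = 0.55425
c > 0: the reader has a conservative response bias.

C = 0.55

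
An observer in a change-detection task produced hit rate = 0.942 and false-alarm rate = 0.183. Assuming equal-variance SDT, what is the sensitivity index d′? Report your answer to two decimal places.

Φ⁻¹(H) = Φ⁻¹(0.942) = 1.5718
Φ⁻¹(FA) = Φ⁻¹(0.183) = -0.9040
d' = z(H) − z(FA) = 1.5718 − (-0.9040) = 2.4758

d′ = 2.48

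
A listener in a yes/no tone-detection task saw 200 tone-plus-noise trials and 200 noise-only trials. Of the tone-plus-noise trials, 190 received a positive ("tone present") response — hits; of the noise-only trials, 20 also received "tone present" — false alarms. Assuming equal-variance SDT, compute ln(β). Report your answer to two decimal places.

ln β = -0.53

H = 190/200 = 0.9500
FA = 20/200 = 0.1000
z(0.9500) = 1.645, z(0.1000) = -1.282
ln β = −½·[z(H)² − z(FA)²] = −0.5 × (2.706 − 1.644) = -0.531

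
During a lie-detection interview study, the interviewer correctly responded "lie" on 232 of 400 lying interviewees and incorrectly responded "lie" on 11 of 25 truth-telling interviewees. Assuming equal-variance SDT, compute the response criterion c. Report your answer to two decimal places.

H = 232/400 = 0.5800
FA = 11/25 = 0.4400
z(H) = 0.202
z(FA) = -0.151
c = −½·[z(H) + z(FA)] = −0.5 × (0.202 + (-0.151)) = -0.0255

c = -0.03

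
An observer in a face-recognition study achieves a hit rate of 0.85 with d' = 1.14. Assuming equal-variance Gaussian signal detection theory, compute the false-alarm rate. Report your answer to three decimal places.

z(hit rate) = z(0.85) = 1.0364
z(FA) = z(H) − d' = 1.0364 − 1.14 = -0.1036
false-alarm rate = Φ(-0.1036) = 0.4587

false-alarm rate = 0.459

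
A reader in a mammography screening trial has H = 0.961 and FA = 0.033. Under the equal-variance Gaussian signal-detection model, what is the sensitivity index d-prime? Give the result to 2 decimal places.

d-prime = 3.60

Φ⁻¹(H) = 1.7624
Φ⁻¹(FA) = -1.8384
d' = z(H) − z(FA) = 1.7624 − (-1.8384) = 3.6008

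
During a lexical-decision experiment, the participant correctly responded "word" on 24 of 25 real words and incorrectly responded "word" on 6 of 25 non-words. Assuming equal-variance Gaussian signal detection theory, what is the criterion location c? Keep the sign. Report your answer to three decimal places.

H = 24/25 = 0.9600
FA = 6/25 = 0.2400
Φ⁻¹(0.9600) = 1.7507, Φ⁻¹(0.2400) = -0.7063
c = −½·[z(H) + z(FA)] = −0.5 × (1.7507 + (-0.7063)) = -0.5222

c = -0.522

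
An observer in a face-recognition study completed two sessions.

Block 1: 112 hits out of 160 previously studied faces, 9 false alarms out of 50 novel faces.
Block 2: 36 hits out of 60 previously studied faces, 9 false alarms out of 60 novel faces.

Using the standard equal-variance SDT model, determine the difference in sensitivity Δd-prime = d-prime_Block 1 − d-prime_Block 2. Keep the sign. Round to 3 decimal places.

Block 1: z(0.7000) = 0.5244, z(0.1800) = -0.9154, d' = 1.4398
Block 2: z(0.6000) = 0.2533, z(0.1500) = -1.0364, d' = 1.2897
Δd' = d'_Block 1 − d'_Block 2 = 1.4398 − 1.2897 = 0.1501
Block 1 has the higher sensitivity.

Δd-prime = 0.150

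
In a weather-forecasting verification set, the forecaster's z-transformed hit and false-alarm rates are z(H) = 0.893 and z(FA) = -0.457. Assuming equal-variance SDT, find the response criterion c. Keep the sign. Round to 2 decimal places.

c = −½·[z(H) + z(FA)] = −½·(0.893 + (-0.457)) = -0.218
c < 0: the forecaster has a liberal response bias.

c = -0.22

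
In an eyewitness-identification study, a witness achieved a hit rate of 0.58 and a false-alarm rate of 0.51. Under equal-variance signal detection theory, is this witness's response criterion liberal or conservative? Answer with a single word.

z(H) = 0.202, z(FA) = 0.025
c = −½·(z(H) + z(FA)) = -0.1135
c < 0 → liberal criterion (biased toward responding “yes”).

liberal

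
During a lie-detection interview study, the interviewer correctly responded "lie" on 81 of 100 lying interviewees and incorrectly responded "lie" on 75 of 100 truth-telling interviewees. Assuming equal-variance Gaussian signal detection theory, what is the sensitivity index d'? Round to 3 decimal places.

H = 81/100 = 0.8100
FA = 75/100 = 0.7500
z(H) = 0.8779
z(FA) = 0.6745
d' = z(H) − z(FA) = 0.8779 − 0.6745 = 0.2034

d' = 0.203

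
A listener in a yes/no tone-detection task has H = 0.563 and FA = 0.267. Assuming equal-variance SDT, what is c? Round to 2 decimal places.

z(0.563) = 0.1586, z(0.267) = -0.6219
c = −½·[z(H) + z(FA)] = −0.5 × (0.1586 + (-0.6219)) = 0.23165
c > 0: the listener has a conservative response bias.

c = 0.23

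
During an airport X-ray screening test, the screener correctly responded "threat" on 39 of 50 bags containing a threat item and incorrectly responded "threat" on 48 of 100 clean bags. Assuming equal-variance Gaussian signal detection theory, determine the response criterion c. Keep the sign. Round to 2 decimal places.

H = 39/50 = 0.7800
FA = 48/100 = 0.4800
Φ⁻¹(0.7800) = 0.772, Φ⁻¹(0.4800) = -0.050
c = −½·[z(H) + z(FA)] = −0.5 × (0.772 + (-0.050)) = -0.361
c < 0: the screener has a liberal response bias.

c = -0.36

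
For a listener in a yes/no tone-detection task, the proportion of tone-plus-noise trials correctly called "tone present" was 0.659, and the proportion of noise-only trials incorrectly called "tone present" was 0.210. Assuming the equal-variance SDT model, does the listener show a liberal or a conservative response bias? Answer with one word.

conservative

z(H) = 0.410, z(FA) = -0.806
c = −½·(z(H) + z(FA)) = 0.198
c > 0 → conservative criterion (biased toward responding “no”).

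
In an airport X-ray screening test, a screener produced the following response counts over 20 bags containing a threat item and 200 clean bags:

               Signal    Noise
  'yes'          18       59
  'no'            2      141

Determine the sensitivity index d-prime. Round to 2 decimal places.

d-prime = 1.82

H = 18/20 = 0.9000
FA = 59/200 = 0.2950
z(H) = z(0.9000) = 1.282
z(FA) = z(0.2950) = -0.539
d' = z(H) − z(FA) = 1.282 − (-0.539) = 1.821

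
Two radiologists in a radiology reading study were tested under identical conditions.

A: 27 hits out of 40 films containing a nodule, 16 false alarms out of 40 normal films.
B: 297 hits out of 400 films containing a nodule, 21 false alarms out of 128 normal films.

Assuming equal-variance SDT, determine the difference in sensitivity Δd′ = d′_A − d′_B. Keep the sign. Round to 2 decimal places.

A: z(0.6750) = 0.454, z(0.4000) = -0.253, d' = 0.707
B: z(0.7425) = 0.651, z(0.1641) = -0.978, d' = 1.629
Δd' = d'_A − d'_B = 0.707 − 1.629 = -0.922
B has the higher sensitivity.

Δd′ = -0.92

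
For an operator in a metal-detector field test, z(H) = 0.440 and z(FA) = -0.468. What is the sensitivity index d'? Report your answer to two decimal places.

d' = 0.91

d' = z(H) − z(FA) = 0.440 − (-0.468) = 0.908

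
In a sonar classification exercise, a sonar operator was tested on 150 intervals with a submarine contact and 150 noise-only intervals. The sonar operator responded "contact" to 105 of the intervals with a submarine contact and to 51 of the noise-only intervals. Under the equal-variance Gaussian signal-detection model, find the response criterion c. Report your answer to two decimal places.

c = -0.06

H = 105/150 = 0.7000
FA = 51/150 = 0.3400
Φ⁻¹(H) = Φ⁻¹(0.7000) = 0.524
Φ⁻¹(FA) = Φ⁻¹(0.3400) = -0.412
c = −½·[z(H) + z(FA)] = −0.5 × (0.524 + (-0.412)) = -0.056
c < 0: the sonar operator has a liberal response bias.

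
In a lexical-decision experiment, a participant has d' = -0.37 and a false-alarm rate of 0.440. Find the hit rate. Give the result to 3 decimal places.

hit rate = 0.301

z(false-alarm rate) = z(0.440) = -0.1510
z(H) = z(FA) + d' = -0.1510 + (-0.37) = -0.5210
hit rate = Φ(-0.5210) = 0.3012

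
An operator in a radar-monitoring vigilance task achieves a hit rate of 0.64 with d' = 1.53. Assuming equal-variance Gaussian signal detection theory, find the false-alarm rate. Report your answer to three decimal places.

z(hit rate) = z(0.64) = 0.3585
z(FA) = z(H) − d' = 0.3585 − 1.53 = -1.1715
false-alarm rate = Φ(-1.1715) = 0.1207

false-alarm rate = 0.121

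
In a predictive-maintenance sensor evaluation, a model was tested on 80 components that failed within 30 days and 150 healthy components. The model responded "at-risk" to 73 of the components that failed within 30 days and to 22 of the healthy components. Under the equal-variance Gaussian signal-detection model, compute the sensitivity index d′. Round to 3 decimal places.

H = 73/80 = 0.9125
FA = 22/150 = 0.1467
z(0.9125) = 1.3563, z(0.1467) = -1.0507
d' = z(H) − z(FA) = 1.3563 − (-1.0507) = 2.4070

d′ = 2.407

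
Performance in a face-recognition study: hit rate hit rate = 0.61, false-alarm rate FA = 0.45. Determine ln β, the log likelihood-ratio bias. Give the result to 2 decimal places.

z(0.61) = 0.279, z(0.45) = -0.126
ln β = −½·[z(H)² − z(FA)²] = −0.5 × (0.078 − 0.016) = -0.031

ln β = -0.03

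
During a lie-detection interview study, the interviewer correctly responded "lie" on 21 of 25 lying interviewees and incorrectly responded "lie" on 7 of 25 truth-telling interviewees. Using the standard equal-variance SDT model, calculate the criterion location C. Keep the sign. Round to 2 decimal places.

C = -0.21

H = 21/25 = 0.8400
FA = 7/25 = 0.2800
z(0.8400) = 0.9945, z(0.2800) = -0.5828
c = −½·[z(H) + z(FA)] = −0.5 × (0.9945 + (-0.5828)) = -0.20585
c < 0: the interviewer has a liberal response bias.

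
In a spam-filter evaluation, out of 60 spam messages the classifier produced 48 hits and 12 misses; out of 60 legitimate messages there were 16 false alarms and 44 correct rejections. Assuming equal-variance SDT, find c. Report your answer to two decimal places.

c = -0.11

H = 48/60 = 0.8000
FA = 16/60 = 0.2667
z(0.8000) = 0.8416, z(0.2667) = -0.6228
c = −½·[z(H) + z(FA)] = −0.5 × (0.8416 + (-0.6228)) = -0.1094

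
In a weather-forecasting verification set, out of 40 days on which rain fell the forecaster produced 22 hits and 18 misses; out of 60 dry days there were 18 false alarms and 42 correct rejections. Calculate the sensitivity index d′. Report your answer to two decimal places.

d′ = 0.65

H = 22/40 = 0.5500
FA = 18/60 = 0.3000
Φ⁻¹(H) = 0.126
Φ⁻¹(FA) = -0.524
d' = z(H) − z(FA) = 0.126 − (-0.524) = 0.650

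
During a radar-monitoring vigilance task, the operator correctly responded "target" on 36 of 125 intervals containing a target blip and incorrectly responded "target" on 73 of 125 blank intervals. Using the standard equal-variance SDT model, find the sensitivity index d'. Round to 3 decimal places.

H = 36/125 = 0.2880
FA = 73/125 = 0.5840
Φ⁻¹(0.2880) = -0.5592, Φ⁻¹(0.5840) = 0.2121
d' = z(H) − z(FA) = -0.5592 − 0.2121 = -0.7713

d' = -0.771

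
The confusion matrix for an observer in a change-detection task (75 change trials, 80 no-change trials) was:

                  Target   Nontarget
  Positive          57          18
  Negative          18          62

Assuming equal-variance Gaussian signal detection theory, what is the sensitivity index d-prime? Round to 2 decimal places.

H = 57/75 = 0.7600
FA = 18/80 = 0.2250
z(H) = z(0.7600) = 0.7063
z(FA) = z(0.2250) = -0.7554
d' = z(H) − z(FA) = 0.7063 − (-0.7554) = 1.4617

d-prime = 1.46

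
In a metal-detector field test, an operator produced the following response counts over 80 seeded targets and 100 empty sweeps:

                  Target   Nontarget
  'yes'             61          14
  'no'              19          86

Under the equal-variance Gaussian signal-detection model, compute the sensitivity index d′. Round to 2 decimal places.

H = 61/80 = 0.7625
FA = 14/100 = 0.1400
z(0.7625) = 0.7144, z(0.1400) = -1.0803
d' = z(H) − z(FA) = 0.7144 − (-1.0803) = 1.7947

d′ = 1.79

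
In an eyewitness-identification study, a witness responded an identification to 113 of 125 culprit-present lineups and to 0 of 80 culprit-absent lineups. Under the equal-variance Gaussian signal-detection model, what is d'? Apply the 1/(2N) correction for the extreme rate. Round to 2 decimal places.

The false-alarm rate is 0/80 = 0, so apply the 1/(2N) correction: FA → 1/(2·80) = 0.00625.
z(H) = z(0.90400) = 1.305
z(FA) = z(0.00625) = -2.498
d' = 1.305 − (-2.498) = 3.803

d' = 3.80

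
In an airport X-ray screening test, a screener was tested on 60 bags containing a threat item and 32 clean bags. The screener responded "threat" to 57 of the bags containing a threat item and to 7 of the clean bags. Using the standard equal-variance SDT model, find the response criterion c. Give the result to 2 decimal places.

H = 57/60 = 0.9500
FA = 7/32 = 0.2188
z(H) = z(0.9500) = 1.645
z(FA) = z(0.2188) = -0.776
c = −½·[z(H) + z(FA)] = −0.5 × (1.645 + (-0.776)) = -0.4345
c < 0: the screener has a liberal response bias.

c = -0.43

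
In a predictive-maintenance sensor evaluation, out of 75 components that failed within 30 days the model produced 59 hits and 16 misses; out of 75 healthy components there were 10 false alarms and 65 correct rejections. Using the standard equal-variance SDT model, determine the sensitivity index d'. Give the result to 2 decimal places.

d' = 1.91

H = 59/75 = 0.7867
FA = 10/75 = 0.1333
z(H) = z(0.7867) = 0.795
z(FA) = z(0.1333) = -1.111
d' = z(H) − z(FA) = 0.795 − (-1.111) = 1.906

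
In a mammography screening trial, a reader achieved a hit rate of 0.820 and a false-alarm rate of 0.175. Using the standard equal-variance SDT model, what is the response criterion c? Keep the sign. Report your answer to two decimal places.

z(H) = z(0.820) = 0.9154
z(FA) = z(0.175) = -0.9346
c = −½·[z(H) + z(FA)] = −0.5 × (0.9154 + (-0.9346)) = 0.0096
c > 0: the reader has a conservative response bias.

c = 0.01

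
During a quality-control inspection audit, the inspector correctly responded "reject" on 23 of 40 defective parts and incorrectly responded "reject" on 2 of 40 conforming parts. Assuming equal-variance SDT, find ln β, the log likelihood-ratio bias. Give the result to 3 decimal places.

ln β = 1.335

H = 23/40 = 0.5750
FA = 2/40 = 0.0500
z(H) = 0.1891
z(FA) = -1.6449
ln β = −½·[z(H)² − z(FA)²] = −0.5 × (0.0358 − 2.7057) = 1.33495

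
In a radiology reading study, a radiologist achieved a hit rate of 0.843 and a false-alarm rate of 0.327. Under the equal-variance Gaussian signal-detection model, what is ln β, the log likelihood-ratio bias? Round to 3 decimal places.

z(H) = z(0.843) = 1.0069
z(FA) = z(0.327) = -0.4482
ln β = −½·[z(H)² − z(FA)²] = −0.5 × (1.0138 − 0.2009) = -0.40645

ln β = -0.406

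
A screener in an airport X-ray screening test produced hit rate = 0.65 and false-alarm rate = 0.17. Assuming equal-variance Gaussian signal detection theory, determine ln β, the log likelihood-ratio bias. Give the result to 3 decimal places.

ln β = 0.381

Φ⁻¹(0.65) = 0.3853, Φ⁻¹(0.17) = -0.9542
ln β = −½·[z(H)² − z(FA)²] = −0.5 × (0.1485 − 0.9105) = 0.3810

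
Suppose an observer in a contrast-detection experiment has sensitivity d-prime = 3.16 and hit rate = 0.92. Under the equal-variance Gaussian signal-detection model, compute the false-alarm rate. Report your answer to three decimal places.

z(hit rate) = z(0.92) = 1.4051
z(FA) = z(H) − d' = 1.4051 − 3.16 = -1.7549
false-alarm rate = Φ(-1.7549) = 0.0396

false-alarm rate = 0.040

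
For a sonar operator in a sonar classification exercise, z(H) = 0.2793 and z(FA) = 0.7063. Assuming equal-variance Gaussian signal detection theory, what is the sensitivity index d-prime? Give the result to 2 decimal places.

d' = z(H) − z(FA) = 0.2793 − 0.7063 = -0.4270

d-prime = -0.43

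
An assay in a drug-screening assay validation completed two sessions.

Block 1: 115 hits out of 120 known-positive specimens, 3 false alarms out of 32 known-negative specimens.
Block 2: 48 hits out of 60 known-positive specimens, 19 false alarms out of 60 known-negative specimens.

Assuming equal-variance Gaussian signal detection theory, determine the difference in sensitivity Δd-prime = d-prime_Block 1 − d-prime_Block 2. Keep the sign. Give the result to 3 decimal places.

Block 1: z(0.9583) = 1.7313, z(0.0938) = -1.3177, d' = 3.0490
Block 2: z(0.8000) = 0.8416, z(0.3167) = -0.4769, d' = 1.3185
Δd' = d'_Block 1 − d'_Block 2 = 3.0490 − 1.3185 = 1.7305
Block 1 has the higher sensitivity.

Δd-prime = 1.731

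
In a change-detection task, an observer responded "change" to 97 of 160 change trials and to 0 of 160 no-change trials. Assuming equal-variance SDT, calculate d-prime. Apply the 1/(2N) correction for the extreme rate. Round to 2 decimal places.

d-prime = 3.00

The false-alarm rate is 0/160 = 0, so apply the 1/(2N) correction: FA → 1/(2·160) = 0.00313.
z(H) = z(0.60625) = 0.270
z(FA) = z(0.00313) = -2.734
d' = 0.270 − (-2.734) = 3.004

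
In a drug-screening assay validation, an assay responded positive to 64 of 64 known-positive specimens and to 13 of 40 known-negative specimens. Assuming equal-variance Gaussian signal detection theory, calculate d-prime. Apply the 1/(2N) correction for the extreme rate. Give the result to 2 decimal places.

The hit rate is 64/64 = 1, so apply the 1/(2N) correction: H → 1 − 1/(2·64) = 0.99219.
z(H) = z(0.99219) = 2.418
z(FA) = z(0.32500) = -0.454
d' = 2.418 − (-0.454) = 2.872

d-prime = 2.87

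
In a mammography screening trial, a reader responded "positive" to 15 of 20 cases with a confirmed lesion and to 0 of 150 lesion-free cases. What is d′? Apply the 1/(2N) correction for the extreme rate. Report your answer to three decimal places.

d′ = 3.388

The false-alarm rate is 0/150 = 0, so apply the 1/(2N) correction: FA → 1/(2·150) = 0.00333.
z(H) = z(0.75000) = 0.6745
z(FA) = z(0.00333) = -2.7134
d' = 0.6745 − (-2.7134) = 3.3879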